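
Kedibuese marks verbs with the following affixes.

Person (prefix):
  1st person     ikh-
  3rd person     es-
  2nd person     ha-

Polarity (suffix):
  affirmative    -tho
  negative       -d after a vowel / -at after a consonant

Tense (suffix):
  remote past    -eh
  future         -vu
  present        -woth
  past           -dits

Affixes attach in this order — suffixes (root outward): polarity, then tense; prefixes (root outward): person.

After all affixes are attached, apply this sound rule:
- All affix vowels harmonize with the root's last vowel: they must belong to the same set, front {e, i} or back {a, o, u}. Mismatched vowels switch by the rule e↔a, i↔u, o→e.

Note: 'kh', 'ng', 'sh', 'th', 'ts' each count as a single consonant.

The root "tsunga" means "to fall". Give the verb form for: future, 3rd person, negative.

astsungadvu

Attach polarity negative -d (after vowel 'a') → tsungad.
Attach tense future -vu → tsungadvu.
Attach person 3rd person es- → estsungadvu.
Apply vowel harmony: estsungadvu → astsungadvu.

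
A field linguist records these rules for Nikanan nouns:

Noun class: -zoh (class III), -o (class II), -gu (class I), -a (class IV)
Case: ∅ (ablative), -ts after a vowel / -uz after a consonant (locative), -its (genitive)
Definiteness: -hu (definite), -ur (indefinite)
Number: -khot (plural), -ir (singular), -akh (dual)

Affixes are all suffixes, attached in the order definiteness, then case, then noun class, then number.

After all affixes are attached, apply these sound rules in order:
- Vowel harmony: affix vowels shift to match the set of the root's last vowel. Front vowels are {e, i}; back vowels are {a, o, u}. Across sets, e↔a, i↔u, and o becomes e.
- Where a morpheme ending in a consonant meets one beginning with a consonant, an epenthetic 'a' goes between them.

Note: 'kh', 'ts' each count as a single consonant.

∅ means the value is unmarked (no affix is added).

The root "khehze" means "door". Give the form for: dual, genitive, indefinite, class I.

Attach definiteness indefinite -ur → khehzeur.
Attach case genitive -its → khehzeurits.
Attach noun class class I -gu → khehzeuritsgu.
Attach number dual -akh → khehzeuritsguakh.
Apply vowel harmony: khehzeuritsguakh → khehzeiritsgiekh.
Apply epenthesis: khehzeiritsgiekh → khehzeiritsagiekh.

khehzeiritsagiekh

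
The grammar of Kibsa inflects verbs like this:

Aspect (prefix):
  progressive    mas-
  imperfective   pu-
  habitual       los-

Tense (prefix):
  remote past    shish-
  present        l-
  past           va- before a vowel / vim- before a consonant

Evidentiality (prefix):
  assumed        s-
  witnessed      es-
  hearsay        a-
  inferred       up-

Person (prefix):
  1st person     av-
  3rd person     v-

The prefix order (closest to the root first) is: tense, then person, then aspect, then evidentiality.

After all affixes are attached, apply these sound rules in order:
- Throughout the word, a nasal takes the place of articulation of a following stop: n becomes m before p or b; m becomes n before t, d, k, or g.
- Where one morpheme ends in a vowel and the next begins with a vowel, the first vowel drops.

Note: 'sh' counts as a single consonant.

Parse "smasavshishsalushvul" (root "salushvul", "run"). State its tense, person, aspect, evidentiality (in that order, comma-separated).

Segment: s-mas-av-shish-salushvul.
tense: shish- → remote past.
person: av- → 1st person.
aspect: mas- → progressive.
evidentiality: s- → assumed.

remote past, 1st person, progressive, assumed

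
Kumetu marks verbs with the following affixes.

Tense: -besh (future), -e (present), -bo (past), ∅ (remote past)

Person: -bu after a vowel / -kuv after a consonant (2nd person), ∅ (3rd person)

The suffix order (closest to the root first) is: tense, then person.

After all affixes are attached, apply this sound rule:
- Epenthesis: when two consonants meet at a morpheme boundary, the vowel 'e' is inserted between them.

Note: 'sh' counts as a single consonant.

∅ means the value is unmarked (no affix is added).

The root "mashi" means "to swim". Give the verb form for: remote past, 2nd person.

tense = remote past: zero marking, form stays mashi.
Attach person 2nd person -bu (after vowel 'i') → mashibu.
Epenthesis: no change.

mashibu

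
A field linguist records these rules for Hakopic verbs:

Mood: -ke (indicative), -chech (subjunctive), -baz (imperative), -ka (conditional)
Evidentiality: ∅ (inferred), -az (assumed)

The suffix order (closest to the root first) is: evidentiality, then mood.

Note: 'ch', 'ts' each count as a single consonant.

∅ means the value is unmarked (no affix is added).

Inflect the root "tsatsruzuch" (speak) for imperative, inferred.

tsatsruzuchbaz

evidentiality = inferred: zero marking, form stays tsatsruzuch.
Attach mood imperative -baz → tsatsruzuchbaz.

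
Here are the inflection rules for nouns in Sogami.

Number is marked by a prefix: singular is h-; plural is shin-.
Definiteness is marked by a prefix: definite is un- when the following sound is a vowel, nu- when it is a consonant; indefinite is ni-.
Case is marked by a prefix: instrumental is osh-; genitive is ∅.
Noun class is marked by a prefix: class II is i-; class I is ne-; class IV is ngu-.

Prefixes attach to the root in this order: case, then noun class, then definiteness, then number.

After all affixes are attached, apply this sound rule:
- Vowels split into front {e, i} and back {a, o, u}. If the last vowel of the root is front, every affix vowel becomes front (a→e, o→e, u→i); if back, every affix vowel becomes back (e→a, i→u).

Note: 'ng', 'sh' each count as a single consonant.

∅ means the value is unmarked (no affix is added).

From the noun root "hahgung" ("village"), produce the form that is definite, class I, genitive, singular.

case = genitive: zero marking, form stays hahgung.
Attach noun class class I ne- → nehahgung.
Attach definiteness definite nu- (before consonant 'n') → nunehahgung.
Attach number singular h- → hnunehahgung.
Apply vowel harmony: hnunehahgung → hnunahahgung.

hnunahahgung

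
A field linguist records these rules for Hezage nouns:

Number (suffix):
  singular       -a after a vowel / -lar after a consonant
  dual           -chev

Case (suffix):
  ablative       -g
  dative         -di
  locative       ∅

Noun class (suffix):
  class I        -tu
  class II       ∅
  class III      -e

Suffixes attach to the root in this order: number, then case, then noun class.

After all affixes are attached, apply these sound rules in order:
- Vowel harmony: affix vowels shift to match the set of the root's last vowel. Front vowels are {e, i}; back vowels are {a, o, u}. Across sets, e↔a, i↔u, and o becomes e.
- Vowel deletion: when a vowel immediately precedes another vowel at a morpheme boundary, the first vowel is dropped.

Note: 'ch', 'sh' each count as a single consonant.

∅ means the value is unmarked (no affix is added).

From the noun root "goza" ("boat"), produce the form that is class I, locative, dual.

gozachavtu

Attach number dual -chev → gozachev.
case = locative: zero marking, form stays gozachev.
Attach noun class class I -tu → gozachevtu.
Apply vowel harmony: gozachevtu → gozachavtu.
Vowel deletion: no change.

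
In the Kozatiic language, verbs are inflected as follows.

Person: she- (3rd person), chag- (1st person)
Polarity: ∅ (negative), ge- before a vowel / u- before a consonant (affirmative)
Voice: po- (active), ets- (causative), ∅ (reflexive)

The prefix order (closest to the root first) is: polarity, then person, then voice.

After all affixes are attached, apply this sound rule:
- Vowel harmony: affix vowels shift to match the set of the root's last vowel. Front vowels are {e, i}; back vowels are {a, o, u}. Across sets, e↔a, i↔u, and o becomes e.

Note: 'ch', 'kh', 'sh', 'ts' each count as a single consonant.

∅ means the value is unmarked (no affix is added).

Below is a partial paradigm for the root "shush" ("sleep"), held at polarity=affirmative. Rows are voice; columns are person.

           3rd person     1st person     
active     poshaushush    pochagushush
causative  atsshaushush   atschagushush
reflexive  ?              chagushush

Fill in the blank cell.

shaushush

Attach polarity affirmative u- (before consonant 'sh') → ushush.
Attach person 3rd person she- → sheushush.
voice = reflexive: zero marking, form stays sheushush.
Apply vowel harmony: sheushush → shaushush.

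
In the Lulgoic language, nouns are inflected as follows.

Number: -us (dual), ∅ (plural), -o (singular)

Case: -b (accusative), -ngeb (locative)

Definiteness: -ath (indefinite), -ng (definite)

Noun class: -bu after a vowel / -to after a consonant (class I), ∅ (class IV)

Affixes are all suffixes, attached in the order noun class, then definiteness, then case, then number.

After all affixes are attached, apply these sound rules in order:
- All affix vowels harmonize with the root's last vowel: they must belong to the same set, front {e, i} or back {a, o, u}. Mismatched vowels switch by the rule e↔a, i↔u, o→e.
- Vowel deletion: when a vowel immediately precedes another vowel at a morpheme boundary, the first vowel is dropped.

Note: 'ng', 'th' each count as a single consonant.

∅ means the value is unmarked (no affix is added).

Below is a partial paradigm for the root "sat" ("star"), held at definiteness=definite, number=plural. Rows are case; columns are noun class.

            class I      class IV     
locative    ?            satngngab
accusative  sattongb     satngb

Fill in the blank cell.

Attach noun class class I -to (after consonant 't') → satto.
Attach definiteness definite -ng → sattong.
Attach case locative -ngeb → sattongngeb.
number = plural: zero marking, form stays sattongngeb.
Apply vowel harmony: sattongngeb → sattongngab.
Vowel deletion: no change.

sattongngab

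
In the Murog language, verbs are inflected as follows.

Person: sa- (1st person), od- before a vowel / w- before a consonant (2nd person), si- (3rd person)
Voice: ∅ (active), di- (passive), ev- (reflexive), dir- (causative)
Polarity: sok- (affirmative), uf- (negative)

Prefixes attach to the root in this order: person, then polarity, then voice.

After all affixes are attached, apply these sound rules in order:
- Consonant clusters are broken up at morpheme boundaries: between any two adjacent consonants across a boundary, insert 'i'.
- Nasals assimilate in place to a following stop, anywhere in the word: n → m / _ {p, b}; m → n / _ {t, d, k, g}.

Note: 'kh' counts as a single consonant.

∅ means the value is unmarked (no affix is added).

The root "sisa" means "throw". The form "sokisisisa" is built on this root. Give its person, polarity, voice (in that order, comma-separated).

3rd person, affirmative, active

Segment: sok-si-sisa.
person: si- → 3rd person.
polarity: sok- → affirmative.
voice: ∅ → active.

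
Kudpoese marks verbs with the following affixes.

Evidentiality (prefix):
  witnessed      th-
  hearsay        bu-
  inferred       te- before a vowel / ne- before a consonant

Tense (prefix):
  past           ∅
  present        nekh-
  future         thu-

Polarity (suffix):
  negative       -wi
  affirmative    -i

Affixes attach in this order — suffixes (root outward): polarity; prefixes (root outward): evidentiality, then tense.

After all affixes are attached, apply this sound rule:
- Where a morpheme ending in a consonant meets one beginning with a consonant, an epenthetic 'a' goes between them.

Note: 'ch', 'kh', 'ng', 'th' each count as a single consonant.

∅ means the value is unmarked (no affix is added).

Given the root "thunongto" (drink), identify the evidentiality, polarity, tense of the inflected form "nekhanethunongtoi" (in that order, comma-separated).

Segment: nekh-ne-thunongto-i.
evidentiality: te/ne- → inferred.
polarity: -i → affirmative.
tense: nekh- → present.

inferred, affirmative, present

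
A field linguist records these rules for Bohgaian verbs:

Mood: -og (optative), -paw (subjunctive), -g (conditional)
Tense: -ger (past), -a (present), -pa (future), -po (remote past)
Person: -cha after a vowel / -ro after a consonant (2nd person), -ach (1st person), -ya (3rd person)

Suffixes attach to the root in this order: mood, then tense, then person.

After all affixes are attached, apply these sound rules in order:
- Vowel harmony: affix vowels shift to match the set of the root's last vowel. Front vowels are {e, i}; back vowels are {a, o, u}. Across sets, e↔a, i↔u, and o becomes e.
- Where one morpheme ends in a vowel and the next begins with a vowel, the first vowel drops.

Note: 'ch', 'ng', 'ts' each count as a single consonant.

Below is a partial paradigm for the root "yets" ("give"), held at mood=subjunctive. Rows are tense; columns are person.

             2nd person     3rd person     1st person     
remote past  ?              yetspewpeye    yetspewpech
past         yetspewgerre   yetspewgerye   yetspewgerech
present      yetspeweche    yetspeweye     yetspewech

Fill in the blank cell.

yetspewpeche

Attach mood subjunctive -paw → yetspaw.
Attach tense remote past -po → yetspawpo.
Attach person 2nd person -cha (after vowel 'o') → yetspawpocha.
Apply vowel harmony: yetspawpocha → yetspewpeche.
Vowel deletion: no change.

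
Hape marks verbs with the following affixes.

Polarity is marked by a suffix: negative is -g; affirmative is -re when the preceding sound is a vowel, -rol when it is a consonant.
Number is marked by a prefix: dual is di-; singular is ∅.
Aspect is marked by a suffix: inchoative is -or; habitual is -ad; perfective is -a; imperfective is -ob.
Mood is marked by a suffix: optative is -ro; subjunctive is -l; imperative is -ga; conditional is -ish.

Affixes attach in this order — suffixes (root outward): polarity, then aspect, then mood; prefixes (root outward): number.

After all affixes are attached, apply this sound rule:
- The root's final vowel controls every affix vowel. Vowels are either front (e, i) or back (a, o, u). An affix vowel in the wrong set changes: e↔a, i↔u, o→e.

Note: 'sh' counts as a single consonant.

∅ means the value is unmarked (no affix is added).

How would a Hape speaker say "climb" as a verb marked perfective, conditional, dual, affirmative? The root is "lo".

Attach polarity affirmative -re (after vowel 'o') → lore.
Attach aspect perfective -a → lorea.
Attach mood conditional -ish → loreaish.
Attach number dual di- → diloreaish.
Apply vowel harmony: diloreaish → duloraaush.

duloraaush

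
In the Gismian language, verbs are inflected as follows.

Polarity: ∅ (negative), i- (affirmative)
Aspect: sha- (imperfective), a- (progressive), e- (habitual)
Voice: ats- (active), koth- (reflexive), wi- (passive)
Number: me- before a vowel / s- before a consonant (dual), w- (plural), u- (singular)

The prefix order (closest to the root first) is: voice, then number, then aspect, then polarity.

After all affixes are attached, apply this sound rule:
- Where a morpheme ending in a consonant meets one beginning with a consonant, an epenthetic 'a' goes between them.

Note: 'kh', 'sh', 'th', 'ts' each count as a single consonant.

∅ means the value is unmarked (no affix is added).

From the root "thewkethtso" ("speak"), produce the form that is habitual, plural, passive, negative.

ewawithewkethtso

Attach voice passive wi- → withewkethtso.
Attach number plural w- → wwithewkethtso.
Attach aspect habitual e- → ewwithewkethtso.
polarity = negative: zero marking, form stays ewwithewkethtso.
Apply epenthesis: ewwithewkethtso → ewawithewkethtso.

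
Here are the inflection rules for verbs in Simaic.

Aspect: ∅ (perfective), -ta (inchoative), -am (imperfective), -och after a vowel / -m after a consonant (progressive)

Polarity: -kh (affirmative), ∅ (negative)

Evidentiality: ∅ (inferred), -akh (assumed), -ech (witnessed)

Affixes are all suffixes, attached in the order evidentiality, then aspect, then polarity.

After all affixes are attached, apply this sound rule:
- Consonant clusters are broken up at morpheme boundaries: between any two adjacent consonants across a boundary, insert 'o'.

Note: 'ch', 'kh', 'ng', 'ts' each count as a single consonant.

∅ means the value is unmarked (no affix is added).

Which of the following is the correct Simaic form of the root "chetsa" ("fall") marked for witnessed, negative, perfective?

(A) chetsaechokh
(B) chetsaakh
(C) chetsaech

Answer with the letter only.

Attach evidentiality witnessed -ech → chetsaech.
aspect = perfective: zero marking, form stays chetsaech.
polarity = negative: zero marking, form stays chetsaech.
Epenthesis: no change.
So the correct form is chetsaech, option (C).
(B) chetsaakh is wrong: it uses assumed instead of witnessed for evidentiality.
(A) chetsaechokh is wrong: it uses affirmative instead of negative for polarity.

C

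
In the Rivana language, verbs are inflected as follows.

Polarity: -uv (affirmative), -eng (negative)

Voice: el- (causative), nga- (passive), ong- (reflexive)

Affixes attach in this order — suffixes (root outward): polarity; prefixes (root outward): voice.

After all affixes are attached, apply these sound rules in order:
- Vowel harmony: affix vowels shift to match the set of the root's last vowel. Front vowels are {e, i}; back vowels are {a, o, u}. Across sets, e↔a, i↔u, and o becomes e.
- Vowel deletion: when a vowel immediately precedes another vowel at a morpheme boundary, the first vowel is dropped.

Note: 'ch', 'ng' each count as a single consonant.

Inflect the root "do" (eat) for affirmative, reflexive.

ongduv

Attach voice reflexive ong- → ongdo.
Attach polarity affirmative -uv → ongdouv.
Vowel harmony: no change.
Apply vowel deletion: ongdouv → ongduv.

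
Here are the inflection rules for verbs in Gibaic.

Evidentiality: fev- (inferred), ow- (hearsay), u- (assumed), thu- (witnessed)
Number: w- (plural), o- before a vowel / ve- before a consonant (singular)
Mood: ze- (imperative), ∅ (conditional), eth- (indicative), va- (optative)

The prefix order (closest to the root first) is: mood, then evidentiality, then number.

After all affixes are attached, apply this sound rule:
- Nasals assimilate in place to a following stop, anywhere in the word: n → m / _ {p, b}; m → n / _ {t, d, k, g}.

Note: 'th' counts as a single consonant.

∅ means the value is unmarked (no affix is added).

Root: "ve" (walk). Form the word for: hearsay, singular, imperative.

Attach mood imperative ze- → zeve.
Attach evidentiality hearsay ow- → owzeve.
Attach number singular o- (before vowel 'o') → oowzeve.
Nasal assimilation: no change.

oowzeve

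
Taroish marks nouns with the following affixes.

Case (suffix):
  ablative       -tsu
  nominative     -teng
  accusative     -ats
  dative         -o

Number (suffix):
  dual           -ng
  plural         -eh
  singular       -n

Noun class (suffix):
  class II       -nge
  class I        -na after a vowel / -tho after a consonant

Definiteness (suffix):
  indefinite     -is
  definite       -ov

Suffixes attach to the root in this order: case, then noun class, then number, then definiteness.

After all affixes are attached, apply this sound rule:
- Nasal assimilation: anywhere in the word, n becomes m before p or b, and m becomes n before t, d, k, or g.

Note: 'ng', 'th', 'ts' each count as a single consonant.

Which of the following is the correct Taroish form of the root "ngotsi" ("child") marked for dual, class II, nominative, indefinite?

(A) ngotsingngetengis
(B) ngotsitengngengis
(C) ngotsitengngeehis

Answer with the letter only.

B

Attach case nominative -teng → ngotsiteng.
Attach noun class class II -nge → ngotsitengnge.
Attach number dual -ng → ngotsitengngeng.
Attach definiteness indefinite -is → ngotsitengngengis.
Nasal assimilation: no change.
So the correct form is ngotsitengngengis, option (B).
(A) ngotsingngetengis is wrong: it has the affixes in the wrong order.
(C) ngotsitengngeehis is wrong: it uses plural instead of dual for number.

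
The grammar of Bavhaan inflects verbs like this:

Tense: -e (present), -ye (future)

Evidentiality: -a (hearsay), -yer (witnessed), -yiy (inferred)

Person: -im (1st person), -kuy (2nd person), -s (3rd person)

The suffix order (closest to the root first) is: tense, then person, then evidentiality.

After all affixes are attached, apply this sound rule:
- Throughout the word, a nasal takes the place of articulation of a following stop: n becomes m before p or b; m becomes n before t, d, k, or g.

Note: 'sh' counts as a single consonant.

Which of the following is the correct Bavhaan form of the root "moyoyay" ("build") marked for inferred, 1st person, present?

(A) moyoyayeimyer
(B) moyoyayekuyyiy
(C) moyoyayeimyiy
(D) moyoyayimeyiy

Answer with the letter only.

C

Attach tense present -e → moyoyaye.
Attach person 1st person -im → moyoyayeim.
Attach evidentiality inferred -yiy → moyoyayeimyiy.
Nasal assimilation: no change.
So the correct form is moyoyayeimyiy, option (C).
(A) moyoyayeimyer is wrong: it uses witnessed instead of inferred for evidentiality.
(D) moyoyayimeyiy is wrong: it has the affixes in the wrong order.
(B) moyoyayekuyyiy is wrong: it uses 2nd person instead of 1st person for person.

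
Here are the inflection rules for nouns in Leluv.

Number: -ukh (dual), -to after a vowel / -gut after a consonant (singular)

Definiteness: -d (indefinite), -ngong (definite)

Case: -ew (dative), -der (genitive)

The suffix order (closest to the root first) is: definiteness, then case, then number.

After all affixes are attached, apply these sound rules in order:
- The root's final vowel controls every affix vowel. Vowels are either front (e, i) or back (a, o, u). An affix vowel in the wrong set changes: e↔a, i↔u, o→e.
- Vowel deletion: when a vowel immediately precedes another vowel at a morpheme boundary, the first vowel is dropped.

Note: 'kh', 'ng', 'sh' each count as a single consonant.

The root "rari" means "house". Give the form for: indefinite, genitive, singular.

rariddergit

Attach definiteness indefinite -d → rarid.
Attach case genitive -der → raridder.
Attach number singular -gut (after consonant 'r') → rariddergut.
Apply vowel harmony: rariddergut → rariddergit.
Vowel deletion: no change.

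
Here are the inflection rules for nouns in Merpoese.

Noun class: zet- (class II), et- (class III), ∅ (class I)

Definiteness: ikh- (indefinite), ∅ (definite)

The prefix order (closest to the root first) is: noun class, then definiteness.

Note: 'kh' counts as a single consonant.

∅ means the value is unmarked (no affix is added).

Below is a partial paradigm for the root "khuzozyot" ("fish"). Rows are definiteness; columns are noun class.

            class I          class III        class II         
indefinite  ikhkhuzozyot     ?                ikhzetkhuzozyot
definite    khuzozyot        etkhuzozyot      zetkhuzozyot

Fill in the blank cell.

Attach noun class class III et- → etkhuzozyot.
Attach definiteness indefinite ikh- → ikhetkhuzozyot.

ikhetkhuzozyot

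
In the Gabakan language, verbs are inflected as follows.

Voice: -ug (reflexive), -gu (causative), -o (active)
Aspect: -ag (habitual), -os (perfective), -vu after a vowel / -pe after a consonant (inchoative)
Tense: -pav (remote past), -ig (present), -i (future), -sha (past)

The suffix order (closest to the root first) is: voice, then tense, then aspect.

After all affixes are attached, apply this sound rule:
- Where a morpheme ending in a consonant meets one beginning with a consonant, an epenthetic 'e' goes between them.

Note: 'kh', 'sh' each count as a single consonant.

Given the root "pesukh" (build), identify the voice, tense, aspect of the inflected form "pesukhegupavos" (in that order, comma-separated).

causative, remote past, perfective

Segment: pesukh-gu-pav-os.
voice: -gu → causative.
tense: -pav → remote past.
aspect: -os → perfective.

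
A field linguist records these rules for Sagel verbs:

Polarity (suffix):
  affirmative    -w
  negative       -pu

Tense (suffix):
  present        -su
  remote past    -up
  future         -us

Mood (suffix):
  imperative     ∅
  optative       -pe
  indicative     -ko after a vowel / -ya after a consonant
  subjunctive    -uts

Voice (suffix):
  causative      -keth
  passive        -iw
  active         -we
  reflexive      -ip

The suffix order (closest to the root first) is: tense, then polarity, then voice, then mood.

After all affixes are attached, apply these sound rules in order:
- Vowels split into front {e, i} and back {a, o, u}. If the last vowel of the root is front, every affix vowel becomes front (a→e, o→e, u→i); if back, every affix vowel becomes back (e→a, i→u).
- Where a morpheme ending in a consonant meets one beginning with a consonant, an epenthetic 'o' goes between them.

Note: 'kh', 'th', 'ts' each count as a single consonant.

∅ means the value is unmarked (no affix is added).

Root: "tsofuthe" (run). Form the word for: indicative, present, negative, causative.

Attach tense present -su → tsofuthesu.
Attach polarity negative -pu → tsofuthesupu.
Attach voice causative -keth → tsofuthesupuketh.
Attach mood indicative -ya (after consonant 'th') → tsofuthesupukethya.
Apply vowel harmony: tsofuthesupukethya → tsofuthesipikethye.
Apply epenthesis: tsofuthesipikethye → tsofuthesipikethoye.

tsofuthesipikethoye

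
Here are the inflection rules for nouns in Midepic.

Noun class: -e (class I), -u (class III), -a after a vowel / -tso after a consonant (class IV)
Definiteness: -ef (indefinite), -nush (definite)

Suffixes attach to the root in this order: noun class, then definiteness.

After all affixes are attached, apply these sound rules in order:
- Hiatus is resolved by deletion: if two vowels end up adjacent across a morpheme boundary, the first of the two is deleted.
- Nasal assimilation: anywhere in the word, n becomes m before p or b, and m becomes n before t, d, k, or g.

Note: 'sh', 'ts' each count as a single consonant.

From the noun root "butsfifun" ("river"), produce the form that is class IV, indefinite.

butsfifuntsef

Attach noun class class IV -tso (after consonant 'n') → butsfifuntso.
Attach definiteness indefinite -ef → butsfifuntsoef.
Apply vowel deletion: butsfifuntsoef → butsfifuntsef.
Nasal assimilation: no change.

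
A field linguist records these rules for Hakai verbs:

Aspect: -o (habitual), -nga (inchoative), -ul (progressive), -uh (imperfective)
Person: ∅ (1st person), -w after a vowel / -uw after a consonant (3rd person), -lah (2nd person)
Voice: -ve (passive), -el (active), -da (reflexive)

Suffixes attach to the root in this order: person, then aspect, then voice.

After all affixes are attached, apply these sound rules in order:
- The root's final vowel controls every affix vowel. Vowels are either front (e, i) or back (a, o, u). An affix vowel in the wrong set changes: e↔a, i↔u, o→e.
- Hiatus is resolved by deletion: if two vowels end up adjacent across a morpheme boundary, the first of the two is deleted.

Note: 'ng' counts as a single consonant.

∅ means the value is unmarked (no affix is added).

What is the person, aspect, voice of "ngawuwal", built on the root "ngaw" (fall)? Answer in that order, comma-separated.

Segment: ngaw-uw-o-el.
person: -w/uw → 3rd person.
aspect: -o → habitual.
voice: -el → active.

3rd person, habitual, active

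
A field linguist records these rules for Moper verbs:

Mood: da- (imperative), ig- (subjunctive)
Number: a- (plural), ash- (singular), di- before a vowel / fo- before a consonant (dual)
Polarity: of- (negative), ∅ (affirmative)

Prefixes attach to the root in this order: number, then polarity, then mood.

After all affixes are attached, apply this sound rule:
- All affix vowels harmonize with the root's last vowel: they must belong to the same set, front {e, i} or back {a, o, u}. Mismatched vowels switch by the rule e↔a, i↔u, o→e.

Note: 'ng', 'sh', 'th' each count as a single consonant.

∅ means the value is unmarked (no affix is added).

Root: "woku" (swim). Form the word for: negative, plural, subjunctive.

Attach number plural a- → awoku.
Attach polarity negative of- → ofawoku.
Attach mood subjunctive ig- → igofawoku.
Apply vowel harmony: igofawoku → ugofawoku.

ugofawoku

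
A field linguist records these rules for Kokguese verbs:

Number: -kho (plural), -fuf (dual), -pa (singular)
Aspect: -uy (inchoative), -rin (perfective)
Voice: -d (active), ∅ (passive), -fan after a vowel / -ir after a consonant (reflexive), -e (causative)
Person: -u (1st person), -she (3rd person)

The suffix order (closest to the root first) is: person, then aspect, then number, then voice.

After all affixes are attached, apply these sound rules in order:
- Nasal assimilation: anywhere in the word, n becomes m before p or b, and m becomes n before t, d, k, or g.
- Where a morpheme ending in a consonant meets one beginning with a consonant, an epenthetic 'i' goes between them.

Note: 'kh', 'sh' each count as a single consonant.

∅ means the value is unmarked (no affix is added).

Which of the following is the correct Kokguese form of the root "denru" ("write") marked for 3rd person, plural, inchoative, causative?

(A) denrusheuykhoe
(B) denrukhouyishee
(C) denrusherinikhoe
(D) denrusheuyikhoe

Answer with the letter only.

Attach person 3rd person -she → denrushe.
Attach aspect inchoative -uy → denrusheuy.
Attach number plural -kho → denrusheuykho.
Attach voice causative -e → denrusheuykhoe.
Nasal assimilation: no change.
Apply epenthesis: denrusheuykhoe → denrusheuyikhoe.
So the correct form is denrusheuyikhoe, option (D).
(C) denrusherinikhoe is wrong: it uses perfective instead of inchoative for aspect.
(A) denrusheuykhoe is wrong: it fails to apply the sound rule(s).
(B) denrukhouyishee is wrong: it has the affixes in the wrong order.

D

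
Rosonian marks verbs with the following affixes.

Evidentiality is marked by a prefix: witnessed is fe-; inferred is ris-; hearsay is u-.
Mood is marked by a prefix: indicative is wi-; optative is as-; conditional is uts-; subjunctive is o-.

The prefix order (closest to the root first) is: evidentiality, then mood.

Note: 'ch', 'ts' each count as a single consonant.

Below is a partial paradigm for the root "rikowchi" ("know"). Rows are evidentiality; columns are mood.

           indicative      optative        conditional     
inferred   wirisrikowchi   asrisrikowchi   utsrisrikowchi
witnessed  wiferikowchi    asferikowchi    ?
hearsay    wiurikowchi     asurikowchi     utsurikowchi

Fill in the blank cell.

utsferikowchi

Attach evidentiality witnessed fe- → ferikowchi.
Attach mood conditional uts- → utsferikowchi.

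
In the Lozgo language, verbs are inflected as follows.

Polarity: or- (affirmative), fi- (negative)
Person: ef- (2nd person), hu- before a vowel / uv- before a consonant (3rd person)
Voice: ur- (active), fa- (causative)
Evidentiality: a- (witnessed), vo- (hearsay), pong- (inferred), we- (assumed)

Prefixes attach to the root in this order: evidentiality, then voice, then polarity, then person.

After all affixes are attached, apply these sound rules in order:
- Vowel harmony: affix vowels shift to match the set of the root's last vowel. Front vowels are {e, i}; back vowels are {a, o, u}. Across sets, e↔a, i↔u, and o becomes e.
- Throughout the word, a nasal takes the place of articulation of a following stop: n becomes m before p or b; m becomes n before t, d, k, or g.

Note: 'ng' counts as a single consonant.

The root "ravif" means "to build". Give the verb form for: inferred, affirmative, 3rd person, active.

hierirpengravif

Attach evidentiality inferred pong- → pongravif.
Attach voice active ur- → urpongravif.
Attach polarity affirmative or- → orurpongravif.
Attach person 3rd person hu- (before vowel 'o') → huorurpongravif.
Apply vowel harmony: huorurpongravif → hierirpengravif.
Nasal assimilation: no change.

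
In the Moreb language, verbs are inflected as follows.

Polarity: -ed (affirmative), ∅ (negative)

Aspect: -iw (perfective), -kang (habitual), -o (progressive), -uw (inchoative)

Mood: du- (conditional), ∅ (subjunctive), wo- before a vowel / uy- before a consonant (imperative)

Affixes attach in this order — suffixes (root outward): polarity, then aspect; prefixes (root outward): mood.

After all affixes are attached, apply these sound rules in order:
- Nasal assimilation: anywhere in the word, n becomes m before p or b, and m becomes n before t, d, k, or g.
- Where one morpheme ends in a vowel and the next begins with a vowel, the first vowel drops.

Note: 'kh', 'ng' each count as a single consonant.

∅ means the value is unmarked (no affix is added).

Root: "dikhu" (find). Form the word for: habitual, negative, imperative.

uydikhukang

polarity = negative: zero marking, form stays dikhu.
Attach mood imperative uy- (before consonant 'd') → uydikhu.
Attach aspect habitual -kang → uydikhukang.
Nasal assimilation: no change.
Vowel deletion: no change.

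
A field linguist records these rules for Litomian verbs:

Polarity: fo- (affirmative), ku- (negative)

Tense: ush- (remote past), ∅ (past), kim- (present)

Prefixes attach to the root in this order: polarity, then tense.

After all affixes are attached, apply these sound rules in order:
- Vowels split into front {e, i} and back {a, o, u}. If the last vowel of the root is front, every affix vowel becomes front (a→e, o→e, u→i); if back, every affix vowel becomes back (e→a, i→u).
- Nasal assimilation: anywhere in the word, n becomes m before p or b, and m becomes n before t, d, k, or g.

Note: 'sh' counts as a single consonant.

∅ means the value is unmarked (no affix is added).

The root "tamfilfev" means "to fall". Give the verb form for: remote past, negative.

Attach polarity negative ku- → kutamfilfev.
Attach tense remote past ush- → ushkutamfilfev.
Apply vowel harmony: ushkutamfilfev → ishkitamfilfev.
Nasal assimilation: no change.

ishkitamfilfev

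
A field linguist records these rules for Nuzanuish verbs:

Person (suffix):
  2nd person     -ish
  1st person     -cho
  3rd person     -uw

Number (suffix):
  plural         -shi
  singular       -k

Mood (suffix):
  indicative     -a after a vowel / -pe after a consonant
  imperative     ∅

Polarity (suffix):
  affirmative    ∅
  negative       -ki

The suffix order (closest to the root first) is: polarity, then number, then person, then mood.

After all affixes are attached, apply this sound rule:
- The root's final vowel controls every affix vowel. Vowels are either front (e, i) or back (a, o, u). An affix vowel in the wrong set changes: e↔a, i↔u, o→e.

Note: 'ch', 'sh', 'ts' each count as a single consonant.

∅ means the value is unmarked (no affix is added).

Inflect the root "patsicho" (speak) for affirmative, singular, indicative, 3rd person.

polarity = affirmative: zero marking, form stays patsicho.
Attach number singular -k → patsichok.
Attach person 3rd person -uw → patsichokuw.
Attach mood indicative -pe (after consonant 'w') → patsichokuwpe.
Apply vowel harmony: patsichokuwpe → patsichokuwpa.

patsichokuwpa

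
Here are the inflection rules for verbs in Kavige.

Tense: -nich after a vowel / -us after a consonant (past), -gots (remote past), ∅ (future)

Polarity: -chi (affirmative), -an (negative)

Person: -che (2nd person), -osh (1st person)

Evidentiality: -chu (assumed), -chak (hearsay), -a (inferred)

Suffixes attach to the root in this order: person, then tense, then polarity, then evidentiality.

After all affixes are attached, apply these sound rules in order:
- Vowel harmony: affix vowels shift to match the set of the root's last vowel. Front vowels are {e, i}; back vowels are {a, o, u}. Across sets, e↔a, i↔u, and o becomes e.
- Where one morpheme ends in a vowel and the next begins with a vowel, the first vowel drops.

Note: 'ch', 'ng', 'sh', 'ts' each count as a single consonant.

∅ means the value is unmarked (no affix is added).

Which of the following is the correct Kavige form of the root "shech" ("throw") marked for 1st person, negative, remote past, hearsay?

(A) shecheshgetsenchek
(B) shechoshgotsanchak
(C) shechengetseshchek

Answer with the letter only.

Attach person 1st person -osh → shechosh.
Attach tense remote past -gots → shechoshgots.
Attach polarity negative -an → shechoshgotsan.
Attach evidentiality hearsay -chak → shechoshgotsanchak.
Apply vowel harmony: shechoshgotsanchak → shecheshgetsenchek.
Vowel deletion: no change.
So the correct form is shecheshgetsenchek, option (A).
(B) shechoshgotsanchak is wrong: it fails to apply the sound rule(s).
(C) shechengetseshchek is wrong: it has the affixes in the wrong order.

A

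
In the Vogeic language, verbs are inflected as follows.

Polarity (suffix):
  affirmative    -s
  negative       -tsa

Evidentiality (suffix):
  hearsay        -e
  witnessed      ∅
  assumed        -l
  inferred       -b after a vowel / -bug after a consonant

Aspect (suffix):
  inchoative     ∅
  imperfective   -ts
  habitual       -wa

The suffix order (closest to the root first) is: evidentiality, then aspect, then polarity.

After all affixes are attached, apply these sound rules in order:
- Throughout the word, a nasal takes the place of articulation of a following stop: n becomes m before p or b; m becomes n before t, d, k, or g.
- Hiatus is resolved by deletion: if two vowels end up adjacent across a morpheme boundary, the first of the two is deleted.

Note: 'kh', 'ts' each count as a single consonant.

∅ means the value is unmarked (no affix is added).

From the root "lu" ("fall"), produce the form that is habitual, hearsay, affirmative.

lewas

Attach evidentiality hearsay -e → lue.
Attach aspect habitual -wa → luewa.
Attach polarity affirmative -s → luewas.
Nasal assimilation: no change.
Apply vowel deletion: luewas → lewas.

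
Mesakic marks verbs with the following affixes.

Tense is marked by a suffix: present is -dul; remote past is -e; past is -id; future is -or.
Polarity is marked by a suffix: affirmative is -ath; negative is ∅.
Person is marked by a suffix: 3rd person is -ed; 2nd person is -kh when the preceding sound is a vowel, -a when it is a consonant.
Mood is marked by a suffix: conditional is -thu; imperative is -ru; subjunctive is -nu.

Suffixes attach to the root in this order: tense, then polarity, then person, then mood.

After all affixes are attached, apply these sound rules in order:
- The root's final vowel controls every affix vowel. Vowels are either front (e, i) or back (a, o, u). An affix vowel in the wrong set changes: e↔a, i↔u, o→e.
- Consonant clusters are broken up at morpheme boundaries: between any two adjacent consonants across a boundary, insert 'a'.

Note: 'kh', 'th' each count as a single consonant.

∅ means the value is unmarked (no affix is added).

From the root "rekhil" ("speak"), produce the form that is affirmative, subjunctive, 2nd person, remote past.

rekhileetheni

Attach tense remote past -e → rekhile.
Attach polarity affirmative -ath → rekhileath.
Attach person 2nd person -a (after consonant 'th') → rekhileatha.
Attach mood subjunctive -nu → rekhileathanu.
Apply vowel harmony: rekhileathanu → rekhileetheni.
Epenthesis: no change.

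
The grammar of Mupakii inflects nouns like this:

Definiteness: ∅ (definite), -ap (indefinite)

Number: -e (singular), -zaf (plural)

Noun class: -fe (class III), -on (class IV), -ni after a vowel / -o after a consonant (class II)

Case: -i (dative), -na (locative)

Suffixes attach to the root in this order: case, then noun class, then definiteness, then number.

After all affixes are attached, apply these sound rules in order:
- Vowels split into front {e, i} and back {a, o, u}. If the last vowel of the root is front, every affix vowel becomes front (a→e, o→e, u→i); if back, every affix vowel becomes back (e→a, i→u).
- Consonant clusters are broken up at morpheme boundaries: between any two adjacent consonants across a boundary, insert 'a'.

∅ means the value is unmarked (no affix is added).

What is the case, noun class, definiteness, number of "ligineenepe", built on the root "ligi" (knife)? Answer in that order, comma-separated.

Segment: ligi-na-on-ap-e.
case: -na → locative.
noun class: -on → class IV.
definiteness: -ap → indefinite.
number: -e → singular.

locative, class IV, indefinite, singular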